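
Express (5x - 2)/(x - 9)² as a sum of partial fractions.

(5x - 2) = α(x - 9) + β. At x = 9: β = 5·9 - 2 = 43. Coeff of x: α = 5
Result: 5/(x - 9) + 43/(x - 9)²


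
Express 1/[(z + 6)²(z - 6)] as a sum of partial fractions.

Cover-up at z=6: C = 1/(6 + 6)² = 1/144. Cover-up at z=-6: B = 1/(-6 - 6) = -1/12. Comparing z² coeff: A = -C = -1/144
Result: (-1/144)/(z + 6) - (1/12)/(z + 6)² + (1/144)/(z - 6)


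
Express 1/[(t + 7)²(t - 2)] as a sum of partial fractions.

Cover-up at t=2: γ = 1/(2 + 7)² = 1/81. Cover-up at t=-7: β = 1/(-7 - 2) = -1/9. Comparing t² coeff: α = -γ = -1/81
Result: (-1/81)/(t + 7) - (1/9)/(t + 7)² + (1/81)/(t - 2)


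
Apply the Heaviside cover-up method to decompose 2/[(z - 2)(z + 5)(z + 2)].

Cover (z - 2), z=2: α = 2/[(2 + 5)(2 + 2)] = 1/14. Cover (z + 5), z=-5: β = 2/[(-5 - 2)(-5 + 2)] = 2/21. Cover (z + 2), z=-2: γ = 2/[(-2 - 2)(-2 + 5)] = -1/6.
Result: (1/14)/(z - 2) + (2/21)/(z + 5) - (1/6)/(z + 2)


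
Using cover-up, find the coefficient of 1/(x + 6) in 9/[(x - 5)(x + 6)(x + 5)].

Cover (x + 6), set x=-6: 9/[(-6 - 5)(-6 + 5)] = 9/11


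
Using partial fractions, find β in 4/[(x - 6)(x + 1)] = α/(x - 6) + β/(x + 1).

Cover-up at x = -1: β = 4/(-1 - 6) = -4/7


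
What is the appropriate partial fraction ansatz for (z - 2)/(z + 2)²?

Repeated linear factor: α/(z + 2) + β/(z + 2)²


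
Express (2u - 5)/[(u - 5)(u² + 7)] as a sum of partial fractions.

At u=5: P = (2·5 - 5)/(5² + 7) = 5/32. Q = -P = -5/32, R = 2 - 5·P = 39/32
Result: (5/32)/(u - 5) - ((5/32)u - 39/32)/(u² + 7)


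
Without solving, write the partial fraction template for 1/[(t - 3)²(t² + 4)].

Repeated linear + quadratic: A/(t - 3) + B/(t - 3)² + (Ct + D)/(t² + 4)


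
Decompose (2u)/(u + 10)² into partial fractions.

(2u) = α(u + 10) + β. At u = -10: β = 2·(-10) + 0 = -20. Coeff of u: α = 2
Result: 2/(u + 10) - 20/(u + 10)²


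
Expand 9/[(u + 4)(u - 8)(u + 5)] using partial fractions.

Using cover-up method: A = -3/4, B = 3/52, C = 9/13
Result: (-3/4)/(u + 4) + (3/52)/(u - 8) + (9/13)/(u + 5)


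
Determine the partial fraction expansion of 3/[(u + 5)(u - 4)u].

Using cover-up method: P = 1/15, Q = 1/12, R = -3/20
Result: (1/15)/(u + 5) + (1/12)/(u - 4) - (3/20)/u


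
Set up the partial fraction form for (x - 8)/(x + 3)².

Repeated linear factor: P/(x + 3) + Q/(x + 3)²


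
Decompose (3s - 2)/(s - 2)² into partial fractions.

(3s - 2) = A(s - 2) + B. At s = 2: B = 3·2 - 2 = 4. Coeff of s: A = 3
Result: 3/(s - 2) + 4/(s - 2)²


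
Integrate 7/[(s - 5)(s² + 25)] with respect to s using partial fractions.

Cover-up at s=5: P = 7/(5²+25) = 7/50. Coeff matching: Q = -7/50, R = -7/10. Decomposition: (7/50)/(s - 5) - ((7/50)s + 7/10)/(s² + 25). Integrate: linear → ln, quadratic → (1/2)ln + arctan: (7/50) ln|(s - 5)| - (7/100) ln(s² + 25) - (7/50) arctan(s/5) + C


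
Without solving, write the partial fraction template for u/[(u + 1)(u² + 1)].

Linear + irreducible quadratic: A/(u + 1) + (Bu + C)/(u² + 1)


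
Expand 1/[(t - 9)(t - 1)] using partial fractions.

1/(t - 9)(t - 1) = α/(t - 9) + β/(t - 1). α = 1/(9 - 1) = 1/8, β = 1/(1 - 9) = -1/8
Result: (1/8)/(t - 9) - (1/8)/(t - 1)


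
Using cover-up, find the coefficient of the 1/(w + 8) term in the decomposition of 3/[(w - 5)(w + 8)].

Cover (w + 8), set w=-8: 3/((w - 5) at w=-8) = 3/(-13) = -3/13


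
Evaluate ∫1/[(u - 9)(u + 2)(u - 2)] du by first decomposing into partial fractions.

Cover-up: α = 1/77, β = 1/44, γ = -1/28. Decomposition: (1/77)/(u - 9) + (1/44)/(u + 2) - (1/28)/(u - 2). Integrate each term: (1/77) ln|(u - 9)| + (1/44) ln|(u + 2)| - (1/28) ln|(u - 2)| + C


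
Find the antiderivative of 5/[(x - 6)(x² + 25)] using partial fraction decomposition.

Cover-up at x=6: P = 5/(6²+25) = 5/61. Coeff matching: Q = -5/61, R = -30/61. Decomposition: (5/61)/(x - 6) - ((5/61)x + 30/61)/(x² + 25). Integrate: linear → ln, quadratic → (1/2)ln + arctan: (5/61) ln|(x - 6)| - (5/122) ln(x² + 25) - (6/61) arctan(x/5) + C


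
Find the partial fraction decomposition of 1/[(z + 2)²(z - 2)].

Cover-up at z=2: R = 1/(2 + 2)² = 1/16. Cover-up at z=-2: Q = 1/(-2 - 2) = -1/4. Comparing z² coeff: P = -R = -1/16
Result: (-1/16)/(z + 2) - (1/4)/(z + 2)² + (1/16)/(z - 2)


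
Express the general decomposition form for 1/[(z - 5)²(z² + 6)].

Repeated linear + quadratic: α/(z - 5) + β/(z - 5)² + (γz + δ)/(z² + 6)


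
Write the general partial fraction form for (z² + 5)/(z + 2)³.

Repeated linear factor (power 3): P/(z + 2) + Q/(z + 2)² + R/(z + 2)³


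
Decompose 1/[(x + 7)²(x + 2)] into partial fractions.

Cover-up at x=-2: C = 1/(-2 + 7)² = 1/25. Cover-up at x=-7: B = 1/(-7 + 2) = -1/5. Comparing x² coeff: A = -C = -1/25
Result: (-1/25)/(x + 7) - (1/5)/(x + 7)² + (1/25)/(x + 2)


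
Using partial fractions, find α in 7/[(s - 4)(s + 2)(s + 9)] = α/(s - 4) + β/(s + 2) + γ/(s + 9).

Cover-up at s = 4: α = 7/[(4 + 2)(4 + 9)] = 7/[(6)(13)] = 7/78


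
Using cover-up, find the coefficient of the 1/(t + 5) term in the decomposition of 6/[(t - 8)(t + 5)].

Cover (t + 5), set t=-5: 6/((t - 8) at t=-5) = 6/(-13) = -6/13


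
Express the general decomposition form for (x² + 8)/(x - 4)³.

Repeated linear factor (power 3): P/(x - 4) + Q/(x - 4)² + R/(x - 4)³


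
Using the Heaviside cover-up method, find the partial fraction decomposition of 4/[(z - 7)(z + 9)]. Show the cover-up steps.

Cover (z - 7): set z=7, get A = 4/(7 + 9) = 1/4. Cover (z + 9): set z=-9, get B = 4/(-9 - 7) = -1/4.
Result: (1/4)/(z - 7) - (1/4)/(z + 9)


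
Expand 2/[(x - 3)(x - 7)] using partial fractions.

2/(x - 3)(x - 7) = P/(x - 3) + Q/(x - 7). P = 2/(3 - 7) = -1/2, Q = 2/(7 - 3) = 1/2
Result: (-1/2)/(x - 3) + (1/2)/(x - 7)


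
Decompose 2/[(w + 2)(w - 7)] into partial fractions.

2/(w + 2)(w - 7) = P/(w + 2) + Q/(w - 7). P = 2/(-2 - 7) = -2/9, Q = 2/(7 + 2) = 2/9
Result: (-2/9)/(w + 2) + (2/9)/(w - 7)


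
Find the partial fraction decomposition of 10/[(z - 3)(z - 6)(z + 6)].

Using cover-up method: A = -10/27, B = 5/18, C = 5/54
Result: (-10/27)/(z - 3) + (5/18)/(z - 6) + (5/54)/(z + 6)


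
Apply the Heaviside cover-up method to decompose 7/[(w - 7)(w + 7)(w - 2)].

Cover (w - 7), w=7: A = 7/[(7 + 7)(7 - 2)] = 1/10. Cover (w + 7), w=-7: B = 7/[(-7 - 7)(-7 - 2)] = 1/18. Cover (w - 2), w=2: C = 7/[(2 - 7)(2 + 7)] = -7/45.
Result: (1/10)/(w - 7) + (1/18)/(w + 7) - (7/45)/(w - 2)


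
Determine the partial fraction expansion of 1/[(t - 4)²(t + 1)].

Cover-up at t=-1: γ = 1/(-1 - 4)² = 1/25. Cover-up at t=4: β = 1/(4 + 1) = 1/5. Comparing t² coeff: α = -γ = -1/25
Result: (-1/25)/(t - 4) + (1/5)/(t - 4)² + (1/25)/(t + 1)


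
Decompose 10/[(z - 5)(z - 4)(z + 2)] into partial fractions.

Using cover-up method: α = 10/7, β = -5/3, γ = 5/21
Result: (10/7)/(z - 5) - (5/3)/(z - 4) + (5/21)/(z + 2)


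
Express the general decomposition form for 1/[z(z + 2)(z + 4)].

Three distinct linear factors: α/z + β/(z + 2) + γ/(z + 4)


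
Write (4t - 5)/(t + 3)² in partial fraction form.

(4t - 5) = A(t + 3) + B. At t = -3: B = 4·(-3) - 5 = -17. Coeff of t: A = 4
Result: 4/(t + 3) - 17/(t + 3)²


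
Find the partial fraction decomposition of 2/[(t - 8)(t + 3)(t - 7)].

Using cover-up method: α = 2/11, β = 1/55, γ = -1/5
Result: (2/11)/(t - 8) + (1/55)/(t + 3) - (1/5)/(t - 7)


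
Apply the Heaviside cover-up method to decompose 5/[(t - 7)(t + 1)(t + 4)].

Cover (t - 7), t=7: α = 5/[(7 + 1)(7 + 4)] = 5/88. Cover (t + 1), t=-1: β = 5/[(-1 - 7)(-1 + 4)] = -5/24. Cover (t + 4), t=-4: γ = 5/[(-4 - 7)(-4 + 1)] = 5/33.
Result: (5/88)/(t - 7) - (5/24)/(t + 1) + (5/33)/(t + 4)


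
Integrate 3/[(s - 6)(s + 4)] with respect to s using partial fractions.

Decompose: 3/[(s - 6)(s + 4)] = (3/10)/(s - 6) - (3/10)/(s + 4). Integrate each term: (3/10) ln|(s - 6)| - (3/10) ln|(s + 4)| + C


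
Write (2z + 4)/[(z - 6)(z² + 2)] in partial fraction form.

At z=6: P = (2·6 + 4)/(6² + 2) = 8/19. Q = -P = -8/19, R = 2 - 6·P = -10/19
Result: (8/19)/(z - 6) - ((8/19)z + 10/19)/(z² + 2)


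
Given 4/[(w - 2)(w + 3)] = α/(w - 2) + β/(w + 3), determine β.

Cover-up at w = -3: β = 4/(-3 - 2) = -4/5


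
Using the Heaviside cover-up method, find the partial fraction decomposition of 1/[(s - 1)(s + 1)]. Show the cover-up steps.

Cover (s - 1): set s=1, get P = 1/(1 + 1) = 1/2. Cover (s + 1): set s=-1, get Q = 1/(-1 - 1) = -1/2.
Result: (1/2)/(s - 1) - (1/2)/(s + 1)


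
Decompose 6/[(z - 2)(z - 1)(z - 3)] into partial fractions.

Using cover-up method: A = -6, B = 3, C = 3
Result: -6/(z - 2) + 3/(z - 1) + 3/(z - 3)


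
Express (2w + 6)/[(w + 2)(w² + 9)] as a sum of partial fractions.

At w=-2: A = (2·(-2) + 6)/((-2)² + 9) = 2/13. B = -A = -2/13, C = 2 - (-2)·A = 30/13
Result: (2/13)/(w + 2) - ((2/13)w - 30/13)/(w² + 9)


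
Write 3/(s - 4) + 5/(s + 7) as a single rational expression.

Common denominator (s - 4)(s + 7). Numerator: 3(s + 7) + 5(s - 4) = (3s + 21) + (5s - 20) = 8s + 1
Result: (8s + 1)/[(s - 4)(s + 7)]


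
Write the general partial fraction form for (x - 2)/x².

Repeated linear factor: A/x + B/x²


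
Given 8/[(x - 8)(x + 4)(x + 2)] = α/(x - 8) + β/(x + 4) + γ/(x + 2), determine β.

Cover-up at x = -4: β = 8/[(-4 - 8)(-4 + 2)] = 8/[(-12)(-2)] = 8/24 = 1/3


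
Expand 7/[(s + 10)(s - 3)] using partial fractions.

7/(s + 10)(s - 3) = P/(s + 10) + Q/(s - 3). P = 7/(-10 - 3) = -7/13, Q = 7/(3 + 10) = 7/13
Result: (-7/13)/(s + 10) + (7/13)/(s - 3)


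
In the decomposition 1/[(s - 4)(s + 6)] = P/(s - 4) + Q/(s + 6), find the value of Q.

Cover-up at s = -6: Q = 1/(-6 - 4) = -1/10


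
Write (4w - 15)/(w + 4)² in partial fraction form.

(4w - 15) = α(w + 4) + β. At w = -4: β = 4·(-4) - 15 = -31. Coeff of w: α = 4
Result: 4/(w + 4) - 31/(w + 4)²


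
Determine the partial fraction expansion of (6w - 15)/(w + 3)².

(6w - 15) = P(w + 3) + Q. At w = -3: Q = 6·(-3) - 15 = -33. Coeff of w: P = 6
Result: 6/(w + 3) - 33/(w + 3)²


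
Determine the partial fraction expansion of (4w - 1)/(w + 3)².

(4w - 1) = A(w + 3) + B. At w = -3: B = 4·(-3) - 1 = -13. Coeff of w: A = 4
Result: 4/(w + 3) - 13/(w + 3)²


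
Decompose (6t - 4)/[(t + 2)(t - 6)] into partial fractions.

At t=-2: A = (6·(-2) - 4)/(-2 - 6) = 2. At t=6: B = (6·6 - 4)/(6 + 2) = 4
Result: 2/(t + 2) + 4/(t - 6)


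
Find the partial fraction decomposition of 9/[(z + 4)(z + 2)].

9/(z + 4)(z + 2) = P/(z + 4) + Q/(z + 2). P = 9/(-4 + 2) = -9/2, Q = 9/(-2 + 4) = 9/2
Result: (-9/2)/(z + 4) + (9/2)/(z + 2)


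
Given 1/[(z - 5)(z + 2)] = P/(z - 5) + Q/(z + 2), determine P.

Cover-up at z = 5: P = 1/(5 + 2) = 1/7


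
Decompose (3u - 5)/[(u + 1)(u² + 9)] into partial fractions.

At u=-1: P = (3·(-1) - 5)/((-1)² + 9) = -4/5. Q = -P = 4/5, R = 3 - (-1)·P = 11/5
Result: (-4/5)/(u + 1) + ((4/5)u + 11/5)/(u² + 9)


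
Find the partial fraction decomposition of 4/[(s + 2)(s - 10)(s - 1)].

Using cover-up method: α = 1/9, β = 1/27, γ = -4/27
Result: (1/9)/(s + 2) + (1/27)/(s - 10) - (4/27)/(s - 1)


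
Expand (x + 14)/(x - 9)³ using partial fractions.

(x + 14) = α(x - 9)² + β(x - 9) + γ. At x = 9: γ = 1·9 + 14 = 23. Coefficients: α = 0, β = 1
Result: 1/(x - 9)² + 23/(x - 9)³


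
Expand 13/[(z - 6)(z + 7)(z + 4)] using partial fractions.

Using cover-up method: α = 1/10, β = 1/3, γ = -13/30
Result: (1/10)/(z - 6) + (1/3)/(z + 7) - (13/30)/(z + 4)


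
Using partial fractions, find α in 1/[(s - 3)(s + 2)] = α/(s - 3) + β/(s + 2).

Cover-up at s = 3: α = 1/(3 + 2) = 1/5


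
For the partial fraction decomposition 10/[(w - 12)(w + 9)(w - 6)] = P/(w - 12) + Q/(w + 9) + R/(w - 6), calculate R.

Cover-up at w = 6: R = 10/[(6 - 12)(6 + 9)] = 10/[(-6)(15)] = -10/90 = -1/9


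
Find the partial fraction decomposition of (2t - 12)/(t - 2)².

(2t - 12) = α(t - 2) + β. At t = 2: β = 2·2 - 12 = -8. Coeff of t: α = 2
Result: 2/(t - 2) - 8/(t - 2)²


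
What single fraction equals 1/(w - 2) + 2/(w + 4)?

Common denominator (w - 2)(w + 4). Numerator: 1(w + 4) + 2(w - 2) = (w + 4) + (2w - 4) = 3w
Result: (3w)/[(w - 2)(w + 4)]


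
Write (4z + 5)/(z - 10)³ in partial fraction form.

(4z + 5) = α(z - 10)² + β(z - 10) + γ. At z = 10: γ = 4·10 + 5 = 45. Coefficients: α = 0, β = 4
Result: 4/(z - 10)² + 45/(z - 10)³


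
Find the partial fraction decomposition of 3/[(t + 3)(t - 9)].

3/(t + 3)(t - 9) = A/(t + 3) + B/(t - 9). A = 3/(-3 - 9) = -1/4, B = 3/(9 + 3) = 1/4
Result: (-1/4)/(t + 3) + (1/4)/(t - 9)


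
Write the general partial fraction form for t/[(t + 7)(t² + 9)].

Linear + irreducible quadratic: P/(t + 7) + (Qt + R)/(t² + 9)


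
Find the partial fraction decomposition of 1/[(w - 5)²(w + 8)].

Cover-up at w=-8: C = 1/(-8 - 5)² = 1/169. Cover-up at w=5: B = 1/(5 + 8) = 1/13. Comparing w² coeff: A = -C = -1/169
Result: (-1/169)/(w - 5) + (1/13)/(w - 5)² + (1/169)/(w + 8)


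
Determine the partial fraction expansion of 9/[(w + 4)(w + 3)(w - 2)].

Using cover-up method: P = 3/2, Q = -9/5, R = 3/10
Result: (3/2)/(w + 4) - (9/5)/(w + 3) + (3/10)/(w - 2)


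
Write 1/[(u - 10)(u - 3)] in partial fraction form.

1/(u - 10)(u - 3) = α/(u - 10) + β/(u - 3). α = 1/(10 - 3) = 1/7, β = 1/(3 - 10) = -1/7
Result: (1/7)/(u - 10) - (1/7)/(u - 3)


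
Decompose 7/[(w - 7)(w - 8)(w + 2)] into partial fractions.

Using cover-up method: A = -7/9, B = 7/10, C = 7/90
Result: (-7/9)/(w - 7) + (7/10)/(w - 8) + (7/90)/(w + 2)


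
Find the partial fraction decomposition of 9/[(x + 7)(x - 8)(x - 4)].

Using cover-up method: α = 3/55, β = 3/20, γ = -9/44
Result: (3/55)/(x + 7) + (3/20)/(x - 8) - (9/44)/(x - 4)


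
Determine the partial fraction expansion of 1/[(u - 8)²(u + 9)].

Cover-up at u=-9: C = 1/(-9 - 8)² = 1/289. Cover-up at u=8: B = 1/(8 + 9) = 1/17. Comparing u² coeff: A = -C = -1/289
Result: (-1/289)/(u - 8) + (1/17)/(u - 8)² + (1/289)/(u + 9)


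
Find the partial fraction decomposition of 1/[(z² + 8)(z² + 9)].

Coefficient matching gives α = γ = 0, β = 1/(9-8) = 1, δ = -β = -1
Result: 1/(z² + 8) - 1/(z² + 9)


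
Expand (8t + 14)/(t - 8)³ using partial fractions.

(8t + 14) = α(t - 8)² + β(t - 8) + γ. At t = 8: γ = 8·8 + 14 = 78. Coefficients: α = 0, β = 8
Result: 8/(t - 8)² + 78/(t - 8)³


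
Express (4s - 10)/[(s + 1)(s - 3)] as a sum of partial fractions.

At s=-1: A = (4·(-1) - 10)/(-1 - 3) = 7/2. At s=3: B = (4·3 - 10)/(3 + 1) = 1/2
Result: (7/2)/(s + 1) + (1/2)/(s - 3)


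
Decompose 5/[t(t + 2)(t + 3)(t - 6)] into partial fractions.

Using Heaviside cover-up: (-5/36)/t + (5/16)/(t + 2) - (5/27)/(t + 3) + (5/432)/(t - 6)


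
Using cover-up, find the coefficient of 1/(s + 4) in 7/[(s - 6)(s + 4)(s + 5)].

Cover (s + 4), set s=-4: 7/[(-4 - 6)(-4 + 5)] = -7/10


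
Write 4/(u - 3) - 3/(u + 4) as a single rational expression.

Common denominator (u - 3)(u + 4). Numerator: 4(u + 4) - 3(u - 3) = (4u + 16) - (3u - 9) = u + 25
Result: (u + 25)/[(u - 3)(u + 4)]


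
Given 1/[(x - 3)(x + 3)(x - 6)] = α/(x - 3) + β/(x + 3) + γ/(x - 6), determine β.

Cover-up at x = -3: β = 1/[(-3 - 3)(-3 - 6)] = 1/[(-6)(-9)] = 1/54


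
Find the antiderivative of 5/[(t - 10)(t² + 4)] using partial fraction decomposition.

Cover-up at t=10: α = 5/(10²+4) = 5/104. Coeff matching: β = -5/104, γ = -25/52. Decomposition: (5/104)/(t - 10) - ((5/104)t + 25/52)/(t² + 4). Integrate: linear → ln, quadratic → (1/2)ln + arctan: (5/104) ln|(t - 10)| - (5/208) ln(t² + 4) - (25/104) arctan(t/2) + C


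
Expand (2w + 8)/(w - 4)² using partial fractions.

(2w + 8) = P(w - 4) + Q. At w = 4: Q = 2·4 + 8 = 16. Coeff of w: P = 2
Result: 2/(w - 4) + 16/(w - 4)²


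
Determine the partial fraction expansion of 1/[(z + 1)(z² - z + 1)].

Cover-up at z = -1: α = 1/((-1)² - 1·(-1) + 1) = 1/3. Then β = -α = -1/3, γ = -α·(-1 - 1) = 2/3
Result: (1/3)/(z + 1) - ((1/3)z - 2/3)/(z² - z + 1)


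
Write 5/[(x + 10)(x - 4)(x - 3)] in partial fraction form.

Using cover-up method: A = 5/182, B = 5/14, C = -5/13
Result: (5/182)/(x + 10) + (5/14)/(x - 4) - (5/13)/(x - 3)


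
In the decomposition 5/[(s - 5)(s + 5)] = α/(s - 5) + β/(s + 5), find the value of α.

Cover-up at s = 5: α = 5/(5 + 5) = 5/10 = 1/2


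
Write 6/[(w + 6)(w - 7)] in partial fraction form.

6/(w + 6)(w - 7) = P/(w + 6) + Q/(w - 7). P = 6/(-6 - 7) = -6/13, Q = 6/(7 + 6) = 6/13
Result: (-6/13)/(w + 6) + (6/13)/(w - 7)


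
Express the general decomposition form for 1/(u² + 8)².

Repeated quadratic factor: (Au + B)/(u² + 8) + (Cu + D)/(u² + 8)²


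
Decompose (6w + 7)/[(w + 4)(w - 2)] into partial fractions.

At w=-4: α = (6·(-4) + 7)/(-4 - 2) = 17/6. At w=2: β = (6·2 + 7)/(2 + 4) = 19/6
Result: (17/6)/(w + 4) + (19/6)/(w - 2)


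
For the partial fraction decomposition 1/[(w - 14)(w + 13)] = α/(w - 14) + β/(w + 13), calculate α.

Cover-up at w = 14: α = 1/(14 + 13) = 1/27


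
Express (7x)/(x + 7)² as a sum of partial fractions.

(7x) = A(x + 7) + B. At x = -7: B = 7·(-7) + 0 = -49. Coeff of x: A = 7
Result: 7/(x + 7) - 49/(x + 7)²


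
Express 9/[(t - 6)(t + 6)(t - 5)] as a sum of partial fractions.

Using cover-up method: α = 3/4, β = 3/44, γ = -9/11
Result: (3/4)/(t - 6) + (3/44)/(t + 6) - (9/11)/(t - 5)


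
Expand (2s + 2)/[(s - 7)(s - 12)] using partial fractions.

At s=7: α = (2·7 + 2)/(7 - 12) = -16/5. At s=12: β = (2·12 + 2)/(12 - 7) = 26/5
Result: (-16/5)/(s - 7) + (26/5)/(s - 12)


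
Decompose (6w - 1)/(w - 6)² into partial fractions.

(6w - 1) = A(w - 6) + B. At w = 6: B = 6·6 - 1 = 35. Coeff of w: A = 6
Result: 6/(w - 6) + 35/(w - 6)²


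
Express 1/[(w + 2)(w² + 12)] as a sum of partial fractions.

Cover-up at w = -2: α = 1/((-2)² + 12) = 1/16. Then β = -α = -1/16, γ = -α·(0 - 2) = 1/8
Result: (1/16)/(w + 2) - ((1/16)w - 1/8)/(w² + 12)


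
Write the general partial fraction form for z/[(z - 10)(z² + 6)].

Linear + irreducible quadratic: P/(z - 10) + (Qz + R)/(z² + 6)


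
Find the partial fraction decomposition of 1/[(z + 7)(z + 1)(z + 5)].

Using cover-up method: A = 1/12, B = 1/24, C = -1/8
Result: (1/12)/(z + 7) + (1/24)/(z + 1) - (1/8)/(z + 5)


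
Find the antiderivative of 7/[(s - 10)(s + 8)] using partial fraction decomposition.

Decompose: 7/[(s - 10)(s + 8)] = (7/18)/(s - 10) - (7/18)/(s + 8). Integrate each term: (7/18) ln|(s - 10)| - (7/18) ln|(s + 8)| + C


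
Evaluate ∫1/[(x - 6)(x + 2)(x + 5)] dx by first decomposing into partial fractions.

Cover-up: P = 1/88, Q = -1/24, R = 1/33. Decomposition: (1/88)/(x - 6) - (1/24)/(x + 2) + (1/33)/(x + 5). Integrate each term: (1/88) ln|(x - 6)| - (1/24) ln|(x + 2)| + (1/33) ln|(x + 5)| + C


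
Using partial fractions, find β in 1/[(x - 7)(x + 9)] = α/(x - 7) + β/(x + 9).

Cover-up at x = -9: β = 1/(-9 - 7) = -1/16


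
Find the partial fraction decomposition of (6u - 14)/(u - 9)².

(6u - 14) = α(u - 9) + β. At u = 9: β = 6·9 - 14 = 40. Coeff of u: α = 6
Result: 6/(u - 9) + 40/(u - 9)²


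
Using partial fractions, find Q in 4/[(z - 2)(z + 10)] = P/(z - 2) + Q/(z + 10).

Cover-up at z = -10: Q = 4/(-10 - 2) = -4/12 = -1/3


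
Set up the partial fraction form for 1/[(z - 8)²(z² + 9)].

Repeated linear + quadratic: α/(z - 8) + β/(z - 8)² + (γz + δ)/(z² + 9)


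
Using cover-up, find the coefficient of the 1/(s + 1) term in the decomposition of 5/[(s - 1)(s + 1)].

Cover (s + 1), set s=-1: 5/((s - 1) at s=-1) = 5/(-2) = -5/2


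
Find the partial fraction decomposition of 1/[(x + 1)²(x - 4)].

Cover-up at x=4: R = 1/(4 + 1)² = 1/25. Cover-up at x=-1: Q = 1/(-1 - 4) = -1/5. Comparing x² coeff: P = -R = -1/25
Result: (-1/25)/(x + 1) - (1/5)/(x + 1)² + (1/25)/(x - 4)


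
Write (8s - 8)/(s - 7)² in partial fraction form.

(8s - 8) = P(s - 7) + Q. At s = 7: Q = 8·7 - 8 = 48. Coeff of s: P = 8
Result: 8/(s - 7) + 48/(s - 7)²


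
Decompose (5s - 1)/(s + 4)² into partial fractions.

(5s - 1) = A(s + 4) + B. At s = -4: B = 5·(-4) - 1 = -21. Coeff of s: A = 5
Result: 5/(s + 4) - 21/(s + 4)²


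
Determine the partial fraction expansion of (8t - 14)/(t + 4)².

(8t - 14) = α(t + 4) + β. At t = -4: β = 8·(-4) - 14 = -46. Coeff of t: α = 8
Result: 8/(t + 4) - 46/(t + 4)²


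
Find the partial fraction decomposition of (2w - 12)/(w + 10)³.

(2w - 12) = P(w + 10)² + Q(w + 10) + R. At w = -10: R = 2·(-10) - 12 = -32. Coefficients: P = 0, Q = 2
Result: 2/(w + 10)² - 32/(w + 10)³


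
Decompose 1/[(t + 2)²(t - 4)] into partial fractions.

Cover-up at t=4: γ = 1/(4 + 2)² = 1/36. Cover-up at t=-2: β = 1/(-2 - 4) = -1/6. Comparing t² coeff: α = -γ = -1/36
Result: (-1/36)/(t + 2) - (1/6)/(t + 2)² + (1/36)/(t - 4)


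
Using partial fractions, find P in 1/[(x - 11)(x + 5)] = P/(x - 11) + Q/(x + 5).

Cover-up at x = 11: P = 1/(11 + 5) = 1/16


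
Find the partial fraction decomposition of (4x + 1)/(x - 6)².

(4x + 1) = A(x - 6) + B. At x = 6: B = 4·6 + 1 = 25. Coeff of x: A = 4
Result: 4/(x - 6) + 25/(x - 6)²


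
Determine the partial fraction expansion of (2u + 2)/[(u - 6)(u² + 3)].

At u=6: A = (2·6 + 2)/(6² + 3) = 14/39. B = -A = -14/39, C = 2 - 6·A = -2/13
Result: (14/39)/(u - 6) - ((14/39)u + 2/13)/(u² + 3)


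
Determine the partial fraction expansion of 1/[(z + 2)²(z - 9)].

Cover-up at z=9: C = 1/(9 + 2)² = 1/121. Cover-up at z=-2: B = 1/(-2 - 9) = -1/11. Comparing z² coeff: A = -C = -1/121
Result: (-1/121)/(z + 2) - (1/11)/(z + 2)² + (1/121)/(z - 9)


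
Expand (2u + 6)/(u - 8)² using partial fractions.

(2u + 6) = P(u - 8) + Q. At u = 8: Q = 2·8 + 6 = 22. Coeff of u: P = 2
Result: 2/(u - 8) + 22/(u - 8)²


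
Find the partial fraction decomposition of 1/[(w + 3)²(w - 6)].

Cover-up at w=6: C = 1/(6 + 3)² = 1/81. Cover-up at w=-3: B = 1/(-3 - 6) = -1/9. Comparing w² coeff: A = -C = -1/81
Result: (-1/81)/(w + 3) - (1/9)/(w + 3)² + (1/81)/(w - 6)


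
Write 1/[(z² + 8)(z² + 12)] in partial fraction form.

Coefficient matching gives α = γ = 0, β = 1/(12-8) = 1/4, δ = -β = -1/4
Result: (1/4)/(z² + 8) - (1/4)/(z² + 12)


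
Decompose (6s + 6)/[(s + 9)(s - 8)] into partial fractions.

At s=-9: P = (6·(-9) + 6)/(-9 - 8) = 48/17. At s=8: Q = (6·8 + 6)/(8 + 9) = 54/17
Result: (48/17)/(s + 9) + (54/17)/(s - 8)


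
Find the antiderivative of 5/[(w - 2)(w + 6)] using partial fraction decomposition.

Decompose: 5/[(w - 2)(w + 6)] = (5/8)/(w - 2) - (5/8)/(w + 6). Integrate each term: (5/8) ln|(w - 2)| - (5/8) ln|(w + 6)| + C


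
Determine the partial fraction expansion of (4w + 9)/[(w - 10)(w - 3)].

At w=10: α = (4·10 + 9)/(10 - 3) = 7. At w=3: β = (4·3 + 9)/(3 - 10) = -3
Result: 7/(w - 10) - 3/(w - 3)


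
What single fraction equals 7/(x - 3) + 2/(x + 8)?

Common denominator (x - 3)(x + 8). Numerator: 7(x + 8) + 2(x - 3) = (7x + 56) + (2x - 6) = 9x + 50
Result: (9x + 50)/[(x - 3)(x + 8)]


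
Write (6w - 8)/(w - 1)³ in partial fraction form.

(6w - 8) = A(w - 1)² + B(w - 1) + C. At w = 1: C = 6·1 - 8 = -2. Coefficients: A = 0, B = 6
Result: 6/(w - 1)² - 2/(w - 1)³


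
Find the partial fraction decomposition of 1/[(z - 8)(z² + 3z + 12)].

Cover-up at z = 8: A = 1/(8² + 3·8 + 12) = 1/100. Then B = -A = -1/100, C = -A·(3 + 8) = -11/100
Result: (1/100)/(z - 8) - ((1/100)z + 11/100)/(z² + 3z + 12)


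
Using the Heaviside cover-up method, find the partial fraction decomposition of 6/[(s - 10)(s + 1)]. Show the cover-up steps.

Cover (s - 10): set s=10, get P = 6/(10 + 1) = 6/11. Cover (s + 1): set s=-1, get Q = 6/(-1 - 10) = -6/11.
Result: (6/11)/(s - 10) - (6/11)/(s + 1)


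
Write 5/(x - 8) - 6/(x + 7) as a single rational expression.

Common denominator (x - 8)(x + 7). Numerator: 5(x + 7) - 6(x - 8) = (5x + 35) - (6x - 48) = -x + 83
Result: (-x + 83)/[(x - 8)(x + 7)]


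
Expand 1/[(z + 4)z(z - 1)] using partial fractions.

Using cover-up method: P = 1/20, Q = -1/4, R = 1/5
Result: (1/20)/(z + 4) - (1/4)/z + (1/5)/(z - 1)


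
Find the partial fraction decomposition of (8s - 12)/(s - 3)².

(8s - 12) = A(s - 3) + B. At s = 3: B = 8·3 - 12 = 12. Coeff of s: A = 8
Result: 8/(s - 3) + 12/(s - 3)²


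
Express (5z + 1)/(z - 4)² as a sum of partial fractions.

(5z + 1) = α(z - 4) + β. At z = 4: β = 5·4 + 1 = 21. Coeff of z: α = 5
Result: 5/(z - 4) + 21/(z - 4)²


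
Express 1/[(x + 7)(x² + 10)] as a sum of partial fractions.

Cover-up at x = -7: P = 1/((-7)² + 10) = 1/59. Then Q = -P = -1/59, R = -P·(0 - 7) = 7/59
Result: (1/59)/(x + 7) - ((1/59)x - 7/59)/(x² + 10)


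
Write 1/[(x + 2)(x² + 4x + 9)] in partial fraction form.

Cover-up at x = -2: α = 1/((-2)² + 4·(-2) + 9) = 1/5. Then β = -α = -1/5, γ = -α·(4 - 2) = -2/5
Result: (1/5)/(x + 2) - ((1/5)x + 2/5)/(x² + 4x + 9)


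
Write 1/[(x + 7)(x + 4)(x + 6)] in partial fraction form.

Using cover-up method: α = 1/3, β = 1/6, γ = -1/2
Result: (1/3)/(x + 7) + (1/6)/(x + 4) - (1/2)/(x + 6)


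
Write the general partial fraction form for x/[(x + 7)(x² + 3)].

Linear + irreducible quadratic: α/(x + 7) + (βx + γ)/(x² + 3)


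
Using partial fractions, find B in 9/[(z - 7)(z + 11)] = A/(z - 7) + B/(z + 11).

Cover-up at z = -11: B = 9/(-11 - 7) = -9/18 = -1/2


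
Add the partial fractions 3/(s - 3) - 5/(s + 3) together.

Common denominator (s - 3)(s + 3). Numerator: 3(s + 3) - 5(s - 3) = (3s + 9) - (5s - 15) = -2s + 24
Result: (-2s + 24)/[(s - 3)(s + 3)]


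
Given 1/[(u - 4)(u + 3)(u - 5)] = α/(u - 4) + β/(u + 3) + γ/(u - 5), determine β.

Cover-up at u = -3: β = 1/[(-3 - 4)(-3 - 5)] = 1/[(-7)(-8)] = 1/56


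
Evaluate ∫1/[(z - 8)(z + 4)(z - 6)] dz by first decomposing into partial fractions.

Cover-up: A = 1/24, B = 1/120, C = -1/20. Decomposition: (1/24)/(z - 8) + (1/120)/(z + 4) - (1/20)/(z - 6). Integrate each term: (1/24) ln|(z - 8)| + (1/120) ln|(z + 4)| - (1/20) ln|(z - 6)| + C


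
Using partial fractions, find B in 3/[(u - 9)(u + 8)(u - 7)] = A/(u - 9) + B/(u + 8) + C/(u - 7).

Cover-up at u = -8: B = 3/[(-8 - 9)(-8 - 7)] = 3/[(-17)(-15)] = 3/255 = 1/85


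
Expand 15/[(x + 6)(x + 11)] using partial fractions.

15/(x + 6)(x + 11) = α/(x + 6) + β/(x + 11). α = 15/(-6 + 11) = 3, β = 15/(-11 + 6) = -3
Result: 3/(x + 6) - 3/(x + 11)


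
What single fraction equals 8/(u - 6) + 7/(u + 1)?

Common denominator (u - 6)(u + 1). Numerator: 8(u + 1) + 7(u - 6) = (8u + 8) + (7u - 42) = 15u - 34
Result: (15u - 34)/[(u - 6)(u + 1)]


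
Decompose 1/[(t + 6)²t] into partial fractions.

Cover-up at t=0: γ = 1/(0 + 6)² = 1/36. Cover-up at t=-6: β = 1/(-6 - 0) = -1/6. Comparing t² coeff: α = -γ = -1/36
Result: (-1/36)/(t + 6) - (1/6)/(t + 6)² + (1/36)/t


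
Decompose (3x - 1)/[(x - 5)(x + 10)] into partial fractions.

At x=5: A = (3·5 - 1)/(5 + 10) = 14/15. At x=-10: B = (3·(-10) - 1)/(-10 - 5) = 31/15
Result: (14/15)/(x - 5) + (31/15)/(x + 10)


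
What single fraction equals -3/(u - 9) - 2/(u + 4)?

Common denominator (u - 9)(u + 4). Numerator: -3(u + 4) - 2(u - 9) = (-3u - 12) - (2u - 18) = -5u + 6
Result: (-5u + 6)/[(u - 9)(u + 4)]


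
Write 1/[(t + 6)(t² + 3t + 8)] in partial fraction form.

Cover-up at t = -6: A = 1/((-6)² + 3·(-6) + 8) = 1/26. Then B = -A = -1/26, C = -A·(3 - 6) = 3/26
Result: (1/26)/(t + 6) - ((1/26)t - 3/26)/(t² + 3t + 8)


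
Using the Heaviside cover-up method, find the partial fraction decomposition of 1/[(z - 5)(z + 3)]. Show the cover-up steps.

Cover (z - 5): set z=5, get P = 1/(5 + 3) = 1/8. Cover (z + 3): set z=-3, get Q = 1/(-3 - 5) = -1/8.
Result: (1/8)/(z - 5) - (1/8)/(z + 3)


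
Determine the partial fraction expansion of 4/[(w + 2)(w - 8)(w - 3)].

Using cover-up method: P = 2/25, Q = 2/25, R = -4/25
Result: (2/25)/(w + 2) + (2/25)/(w - 8) - (4/25)/(w - 3)


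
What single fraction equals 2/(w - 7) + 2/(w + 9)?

Common denominator (w - 7)(w + 9). Numerator: 2(w + 9) + 2(w - 7) = (2w + 18) + (2w - 14) = 4w + 4
Result: (4w + 4)/[(w - 7)(w + 9)]


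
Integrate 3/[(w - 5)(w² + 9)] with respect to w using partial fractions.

Cover-up at w=5: A = 3/(5²+9) = 3/34. Coeff matching: B = -3/34, C = -15/34. Decomposition: (3/34)/(w - 5) - ((3/34)w + 15/34)/(w² + 9). Integrate: linear → ln, quadratic → (1/2)ln + arctan: (3/34) ln|(w - 5)| - (3/68) ln(w² + 9) - (5/34) arctan(w/3) + C


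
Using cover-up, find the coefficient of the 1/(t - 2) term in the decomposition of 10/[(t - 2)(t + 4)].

Cover (t - 2), set t=2: 10/((t + 4) at t=2) = 10/(6) = 5/3


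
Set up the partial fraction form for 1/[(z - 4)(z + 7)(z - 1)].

Three distinct linear factors: P/(z - 4) + Q/(z + 7) + R/(z - 1)


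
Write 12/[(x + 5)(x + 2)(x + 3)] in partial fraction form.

Using cover-up method: P = 2, Q = 4, R = -6
Result: 2/(x + 5) + 4/(x + 2) - 6/(x + 3)


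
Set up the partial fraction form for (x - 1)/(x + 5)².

Repeated linear factor: α/(x + 5) + β/(x + 5)²


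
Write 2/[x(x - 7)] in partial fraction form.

2/x(x - 7) = α/x + β/(x - 7). α = 2/(0 - 7) = -2/7, β = 2/(7 - 0) = 2/7
Result: (-2/7)/x + (2/7)/(x - 7)


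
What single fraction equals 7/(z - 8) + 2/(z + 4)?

Common denominator (z - 8)(z + 4). Numerator: 7(z + 4) + 2(z - 8) = (7z + 28) + (2z - 16) = 9z + 12
Result: (9z + 12)/[(z - 8)(z + 4)]


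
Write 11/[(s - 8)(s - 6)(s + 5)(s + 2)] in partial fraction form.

Using Heaviside cover-up: (11/260)/(s - 8) - (1/16)/(s - 6) - (1/39)/(s + 5) + (11/240)/(s + 2)


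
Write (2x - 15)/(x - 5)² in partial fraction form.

(2x - 15) = α(x - 5) + β. At x = 5: β = 2·5 - 15 = -5. Coeff of x: α = 2
Result: 2/(x - 5) - 5/(x - 5)²


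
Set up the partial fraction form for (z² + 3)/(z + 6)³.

Repeated linear factor (power 3): α/(z + 6) + β/(z + 6)² + γ/(z + 6)³


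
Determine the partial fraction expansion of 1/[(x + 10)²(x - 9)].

Cover-up at x=9: R = 1/(9 + 10)² = 1/361. Cover-up at x=-10: Q = 1/(-10 - 9) = -1/19. Comparing x² coeff: P = -R = -1/361
Result: (-1/361)/(x + 10) - (1/19)/(x + 10)² + (1/361)/(x - 9)


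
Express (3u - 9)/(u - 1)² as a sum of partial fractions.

(3u - 9) = P(u - 1) + Q. At u = 1: Q = 3·1 - 9 = -6. Coeff of u: P = 3
Result: 3/(u - 1) - 6/(u - 1)²


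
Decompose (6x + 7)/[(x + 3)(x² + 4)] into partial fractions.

At x=-3: P = (6·(-3) + 7)/((-3)² + 4) = -11/13. Q = -P = 11/13, R = 6 - (-3)·P = 45/13
Result: (-11/13)/(x + 3) + ((11/13)x + 45/13)/(x² + 4)


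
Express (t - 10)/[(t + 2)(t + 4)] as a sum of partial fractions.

At t=-2: α = (1·(-2) - 10)/(-2 + 4) = -6. At t=-4: β = (1·(-4) - 10)/(-4 + 2) = 7
Result: -6/(t + 2) + 7/(t + 4)


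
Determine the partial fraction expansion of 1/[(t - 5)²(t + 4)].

Cover-up at t=-4: R = 1/(-4 - 5)² = 1/81. Cover-up at t=5: Q = 1/(5 + 4) = 1/9. Comparing t² coeff: P = -R = -1/81
Result: (-1/81)/(t - 5) + (1/9)/(t - 5)² + (1/81)/(t + 4)


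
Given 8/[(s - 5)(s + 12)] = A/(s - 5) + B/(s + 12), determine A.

Cover-up at s = 5: A = 8/(5 + 12) = 8/17


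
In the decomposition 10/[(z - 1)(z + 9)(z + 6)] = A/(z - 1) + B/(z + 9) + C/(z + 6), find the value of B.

Cover-up at z = -9: B = 10/[(-9 - 1)(-9 + 6)] = 10/[(-10)(-3)] = 10/30 = 1/3


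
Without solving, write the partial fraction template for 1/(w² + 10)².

Repeated quadratic factor: (Pw + Q)/(w² + 10) + (Rw + S)/(w² + 10)²


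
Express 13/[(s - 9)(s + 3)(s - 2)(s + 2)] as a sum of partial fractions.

Using Heaviside cover-up: (13/924)/(s - 9) - (13/60)/(s + 3) - (13/140)/(s - 2) + (13/44)/(s + 2)


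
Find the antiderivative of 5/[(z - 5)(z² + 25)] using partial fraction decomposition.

Cover-up at z=5: A = 5/(5²+25) = 1/10. Coeff matching: B = -1/10, C = -1/2. Decomposition: (1/10)/(z - 5) - ((1/10)z + 1/2)/(z² + 25). Integrate: linear → ln, quadratic → (1/2)ln + arctan: (1/10) ln|(z - 5)| - (1/20) ln(z² + 25) - (1/10) arctan(z/5) + C


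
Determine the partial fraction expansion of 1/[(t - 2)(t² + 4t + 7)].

Cover-up at t = 2: α = 1/(2² + 4·2 + 7) = 1/19. Then β = -α = -1/19, γ = -α·(4 + 2) = -6/19
Result: (1/19)/(t - 2) - ((1/19)t + 6/19)/(t² + 4t + 7)


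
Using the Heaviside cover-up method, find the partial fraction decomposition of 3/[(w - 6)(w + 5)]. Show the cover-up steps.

Cover (w - 6): set w=6, get A = 3/(6 + 5) = 3/11. Cover (w + 5): set w=-5, get B = 3/(-5 - 6) = -3/11.
Result: (3/11)/(w - 6) - (3/11)/(w + 5)


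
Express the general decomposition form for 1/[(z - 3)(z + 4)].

Distinct linear factors: A/(z - 3) + B/(z + 4)


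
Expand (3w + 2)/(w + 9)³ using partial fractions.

(3w + 2) = α(w + 9)² + β(w + 9) + γ. At w = -9: γ = 3·(-9) + 2 = -25. Coefficients: α = 0, β = 3
Result: 3/(w + 9)² - 25/(w + 9)³


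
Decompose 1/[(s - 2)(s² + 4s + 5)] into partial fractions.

Cover-up at s = 2: A = 1/(2² + 4·2 + 5) = 1/17. Then B = -A = -1/17, C = -A·(4 + 2) = -6/17
Result: (1/17)/(s - 2) - ((1/17)s + 6/17)/(s² + 4s + 5)


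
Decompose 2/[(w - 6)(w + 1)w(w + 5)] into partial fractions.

Using Heaviside cover-up: (1/231)/(w - 6) + (1/14)/(w + 1) - (1/15)/w - (1/110)/(w + 5)


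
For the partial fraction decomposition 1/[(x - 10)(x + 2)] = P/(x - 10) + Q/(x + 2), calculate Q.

Cover-up at x = -2: Q = 1/(-2 - 10) = -1/12


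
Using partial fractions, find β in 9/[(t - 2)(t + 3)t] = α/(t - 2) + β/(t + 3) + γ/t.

Cover-up at t = -3: β = 9/[(-3 - 2)(-3 - 0)] = 9/[(-5)(-3)] = 9/15 = 3/5


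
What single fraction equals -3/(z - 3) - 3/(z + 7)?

Common denominator (z - 3)(z + 7). Numerator: -3(z + 7) - 3(z - 3) = (-3z - 21) - (3z - 9) = -6z - 12
Result: (-6z - 12)/[(z - 3)(z + 7)]


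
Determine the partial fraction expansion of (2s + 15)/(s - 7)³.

(2s + 15) = α(s - 7)² + β(s - 7) + γ. At s = 7: γ = 2·7 + 15 = 29. Coefficients: α = 0, β = 2
Result: 2/(s - 7)² + 29/(s - 7)³


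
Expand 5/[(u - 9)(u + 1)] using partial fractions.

5/(u - 9)(u + 1) = α/(u - 9) + β/(u + 1). α = 5/(9 + 1) = 1/2, β = 5/(-1 - 9) = -1/2
Result: (1/2)/(u - 9) - (1/2)/(u + 1)


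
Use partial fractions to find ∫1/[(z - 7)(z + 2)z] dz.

Cover-up: P = 1/63, Q = 1/18, R = -1/14. Decomposition: (1/63)/(z - 7) + (1/18)/(z + 2) - (1/14)/z. Integrate each term: (1/63) ln|(z - 7)| + (1/18) ln|(z + 2)| - (1/14) ln|z| + C


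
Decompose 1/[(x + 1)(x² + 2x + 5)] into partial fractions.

Cover-up at x = -1: α = 1/((-1)² + 2·(-1) + 5) = 1/4. Then β = -α = -1/4, γ = -α·(2 - 1) = -1/4
Result: (1/4)/(x + 1) - ((1/4)x + 1/4)/(x² + 2x + 5)


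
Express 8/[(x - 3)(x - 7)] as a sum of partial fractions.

8/(x - 3)(x - 7) = A/(x - 3) + B/(x - 7). A = 8/(3 - 7) = -2, B = 8/(7 - 3) = 2
Result: -2/(x - 3) + 2/(x - 7)


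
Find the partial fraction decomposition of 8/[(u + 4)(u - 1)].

8/(u + 4)(u - 1) = α/(u + 4) + β/(u - 1). α = 8/(-4 - 1) = -8/5, β = 8/(1 + 4) = 8/5
Result: (-8/5)/(u + 4) + (8/5)/(u - 1)


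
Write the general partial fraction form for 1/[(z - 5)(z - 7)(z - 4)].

Three distinct linear factors: A/(z - 5) + B/(z - 7) + C/(z - 4)


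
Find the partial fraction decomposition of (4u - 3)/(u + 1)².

(4u - 3) = A(u + 1) + B. At u = -1: B = 4·(-1) - 3 = -7. Coeff of u: A = 4
Result: 4/(u + 1) - 7/(u + 1)²


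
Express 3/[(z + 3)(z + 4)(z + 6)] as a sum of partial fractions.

Using cover-up method: A = 1, B = -3/2, C = 1/2
Result: 1/(z + 3) - (3/2)/(z + 4) + (1/2)/(z + 6)


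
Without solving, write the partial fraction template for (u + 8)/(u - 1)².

Repeated linear factor: A/(u - 1) + B/(u - 1)²


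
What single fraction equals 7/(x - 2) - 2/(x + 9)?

Common denominator (x - 2)(x + 9). Numerator: 7(x + 9) - 2(x - 2) = (7x + 63) - (2x - 4) = 5x + 67
Result: (5x + 67)/[(x - 2)(x + 9)]


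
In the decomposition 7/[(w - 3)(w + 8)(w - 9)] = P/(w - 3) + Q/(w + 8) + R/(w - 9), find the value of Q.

Cover-up at w = -8: Q = 7/[(-8 - 3)(-8 - 9)] = 7/[(-11)(-17)] = 7/187


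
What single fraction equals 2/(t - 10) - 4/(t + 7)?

Common denominator (t - 10)(t + 7). Numerator: 2(t + 7) - 4(t - 10) = (2t + 14) - (4t - 40) = -2t + 54
Result: (-2t + 54)/[(t - 10)(t + 7)]


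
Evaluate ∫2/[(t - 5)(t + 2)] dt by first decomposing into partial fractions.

Decompose: 2/[(t - 5)(t + 2)] = (2/7)/(t - 5) - (2/7)/(t + 2). Integrate each term: (2/7) ln|(t - 5)| - (2/7) ln|(t + 2)| + C


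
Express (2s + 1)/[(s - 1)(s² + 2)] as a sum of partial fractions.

At s=1: A = (2·1 + 1)/(1² + 2) = 1. B = -A = -1, C = 2 - 1·A = 1
Result: 1/(s - 1) - (s - 1)/(s² + 2)


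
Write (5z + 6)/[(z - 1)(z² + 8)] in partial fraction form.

At z=1: P = (5·1 + 6)/(1² + 8) = 11/9. Q = -P = -11/9, R = 5 - 1·P = 34/9
Result: (11/9)/(z - 1) - ((11/9)z - 34/9)/(z² + 8)


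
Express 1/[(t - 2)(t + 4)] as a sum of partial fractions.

1/(t - 2)(t + 4) = α/(t - 2) + β/(t + 4). α = 1/(2 + 4) = 1/6, β = 1/(-4 - 2) = -1/6
Result: (1/6)/(t - 2) - (1/6)/(t + 4)


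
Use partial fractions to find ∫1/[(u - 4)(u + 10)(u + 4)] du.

Cover-up: A = 1/112, B = 1/84, C = -1/48. Decomposition: (1/112)/(u - 4) + (1/84)/(u + 10) - (1/48)/(u + 4). Integrate each term: (1/112) ln|(u - 4)| + (1/84) ln|(u + 10)| - (1/48) ln|(u + 4)| + C


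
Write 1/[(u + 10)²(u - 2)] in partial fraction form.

Cover-up at u=2: R = 1/(2 + 10)² = 1/144. Cover-up at u=-10: Q = 1/(-10 - 2) = -1/12. Comparing u² coeff: P = -R = -1/144
Result: (-1/144)/(u + 10) - (1/12)/(u + 10)² + (1/144)/(u - 2)


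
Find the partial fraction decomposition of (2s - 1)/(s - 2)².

(2s - 1) = P(s - 2) + Q. At s = 2: Q = 2·2 - 1 = 3. Coeff of s: P = 2
Result: 2/(s - 2) + 3/(s - 2)²


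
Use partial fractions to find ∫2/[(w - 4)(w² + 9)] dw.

Cover-up at w=4: α = 2/(4²+9) = 2/25. Coeff matching: β = -2/25, γ = -8/25. Decomposition: (2/25)/(w - 4) - ((2/25)w + 8/25)/(w² + 9). Integrate: linear → ln, quadratic → (1/2)ln + arctan: (2/25) ln|(w - 4)| - (1/25) ln(w² + 9) - (8/75) arctan(w/3) + C


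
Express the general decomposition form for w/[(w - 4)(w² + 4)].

Linear + irreducible quadratic: α/(w - 4) + (βw + γ)/(w² + 4)


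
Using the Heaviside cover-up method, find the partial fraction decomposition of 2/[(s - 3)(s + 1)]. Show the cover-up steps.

Cover (s - 3): set s=3, get A = 2/(3 + 1) = 1/2. Cover (s + 1): set s=-1, get B = 2/(-1 - 3) = -1/2.
Result: (1/2)/(s - 3) - (1/2)/(s + 1)


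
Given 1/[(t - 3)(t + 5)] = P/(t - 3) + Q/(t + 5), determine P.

Cover-up at t = 3: P = 1/(3 + 5) = 1/8


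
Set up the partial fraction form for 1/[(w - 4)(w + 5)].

Distinct linear factors: α/(w - 4) + β/(w + 5)


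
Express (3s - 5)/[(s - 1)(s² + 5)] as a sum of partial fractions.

At s=1: α = (3·1 - 5)/(1² + 5) = -1/3. β = -α = 1/3, γ = 3 - 1·α = 10/3
Result: (-1/3)/(s - 1) + ((1/3)s + 10/3)/(s² + 5)


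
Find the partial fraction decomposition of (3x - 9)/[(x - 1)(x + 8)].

At x=1: P = (3·1 - 9)/(1 + 8) = -2/3. At x=-8: Q = (3·(-8) - 9)/(-8 - 1) = 11/3
Result: (-2/3)/(x - 1) + (11/3)/(x + 8)
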